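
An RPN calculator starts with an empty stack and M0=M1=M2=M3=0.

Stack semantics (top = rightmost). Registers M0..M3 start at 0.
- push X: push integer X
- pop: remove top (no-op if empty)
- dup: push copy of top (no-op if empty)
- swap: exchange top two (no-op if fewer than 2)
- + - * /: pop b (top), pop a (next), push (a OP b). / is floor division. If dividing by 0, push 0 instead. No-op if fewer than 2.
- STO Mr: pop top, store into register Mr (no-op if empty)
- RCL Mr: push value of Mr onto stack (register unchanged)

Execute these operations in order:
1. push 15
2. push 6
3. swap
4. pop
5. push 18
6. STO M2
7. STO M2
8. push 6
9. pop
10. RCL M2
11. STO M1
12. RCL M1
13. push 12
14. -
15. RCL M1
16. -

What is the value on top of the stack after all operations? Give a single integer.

Answer: -12

Derivation:
After op 1 (push 15): stack=[15] mem=[0,0,0,0]
After op 2 (push 6): stack=[15,6] mem=[0,0,0,0]
After op 3 (swap): stack=[6,15] mem=[0,0,0,0]
After op 4 (pop): stack=[6] mem=[0,0,0,0]
After op 5 (push 18): stack=[6,18] mem=[0,0,0,0]
After op 6 (STO M2): stack=[6] mem=[0,0,18,0]
After op 7 (STO M2): stack=[empty] mem=[0,0,6,0]
After op 8 (push 6): stack=[6] mem=[0,0,6,0]
After op 9 (pop): stack=[empty] mem=[0,0,6,0]
After op 10 (RCL M2): stack=[6] mem=[0,0,6,0]
After op 11 (STO M1): stack=[empty] mem=[0,6,6,0]
After op 12 (RCL M1): stack=[6] mem=[0,6,6,0]
After op 13 (push 12): stack=[6,12] mem=[0,6,6,0]
After op 14 (-): stack=[-6] mem=[0,6,6,0]
After op 15 (RCL M1): stack=[-6,6] mem=[0,6,6,0]
After op 16 (-): stack=[-12] mem=[0,6,6,0]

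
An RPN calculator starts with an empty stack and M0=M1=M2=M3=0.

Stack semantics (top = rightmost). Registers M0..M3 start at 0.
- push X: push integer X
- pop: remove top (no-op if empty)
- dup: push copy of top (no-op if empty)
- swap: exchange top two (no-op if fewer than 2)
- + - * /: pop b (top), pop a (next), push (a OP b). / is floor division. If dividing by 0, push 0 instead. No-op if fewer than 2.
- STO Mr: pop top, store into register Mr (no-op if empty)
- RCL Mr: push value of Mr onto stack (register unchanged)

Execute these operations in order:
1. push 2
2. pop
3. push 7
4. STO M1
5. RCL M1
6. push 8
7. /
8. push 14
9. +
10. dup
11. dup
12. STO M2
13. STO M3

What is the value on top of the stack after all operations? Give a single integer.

After op 1 (push 2): stack=[2] mem=[0,0,0,0]
After op 2 (pop): stack=[empty] mem=[0,0,0,0]
After op 3 (push 7): stack=[7] mem=[0,0,0,0]
After op 4 (STO M1): stack=[empty] mem=[0,7,0,0]
After op 5 (RCL M1): stack=[7] mem=[0,7,0,0]
After op 6 (push 8): stack=[7,8] mem=[0,7,0,0]
After op 7 (/): stack=[0] mem=[0,7,0,0]
After op 8 (push 14): stack=[0,14] mem=[0,7,0,0]
After op 9 (+): stack=[14] mem=[0,7,0,0]
After op 10 (dup): stack=[14,14] mem=[0,7,0,0]
After op 11 (dup): stack=[14,14,14] mem=[0,7,0,0]
After op 12 (STO M2): stack=[14,14] mem=[0,7,14,0]
After op 13 (STO M3): stack=[14] mem=[0,7,14,14]

Answer: 14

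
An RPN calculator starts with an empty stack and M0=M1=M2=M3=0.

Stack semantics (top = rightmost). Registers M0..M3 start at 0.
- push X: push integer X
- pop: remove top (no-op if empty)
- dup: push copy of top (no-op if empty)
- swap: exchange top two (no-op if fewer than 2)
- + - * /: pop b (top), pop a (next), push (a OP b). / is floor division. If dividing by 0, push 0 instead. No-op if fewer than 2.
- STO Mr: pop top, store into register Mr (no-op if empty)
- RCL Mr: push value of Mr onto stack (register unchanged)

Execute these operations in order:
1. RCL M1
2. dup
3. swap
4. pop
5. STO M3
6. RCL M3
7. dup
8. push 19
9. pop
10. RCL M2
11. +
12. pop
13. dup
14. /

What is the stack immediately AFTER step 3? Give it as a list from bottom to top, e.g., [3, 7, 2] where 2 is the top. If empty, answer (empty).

After op 1 (RCL M1): stack=[0] mem=[0,0,0,0]
After op 2 (dup): stack=[0,0] mem=[0,0,0,0]
After op 3 (swap): stack=[0,0] mem=[0,0,0,0]

[0, 0]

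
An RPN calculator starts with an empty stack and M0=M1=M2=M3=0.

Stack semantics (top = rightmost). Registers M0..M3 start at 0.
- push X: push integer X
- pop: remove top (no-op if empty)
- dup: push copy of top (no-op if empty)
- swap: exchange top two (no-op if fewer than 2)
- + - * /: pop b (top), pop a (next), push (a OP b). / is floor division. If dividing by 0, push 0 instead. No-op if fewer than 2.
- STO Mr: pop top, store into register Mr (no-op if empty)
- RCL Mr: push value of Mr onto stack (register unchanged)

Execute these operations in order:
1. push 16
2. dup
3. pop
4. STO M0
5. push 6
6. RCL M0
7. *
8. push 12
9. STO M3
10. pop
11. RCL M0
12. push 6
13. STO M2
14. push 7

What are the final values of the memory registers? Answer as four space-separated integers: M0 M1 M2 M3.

Answer: 16 0 6 12

Derivation:
After op 1 (push 16): stack=[16] mem=[0,0,0,0]
After op 2 (dup): stack=[16,16] mem=[0,0,0,0]
After op 3 (pop): stack=[16] mem=[0,0,0,0]
After op 4 (STO M0): stack=[empty] mem=[16,0,0,0]
After op 5 (push 6): stack=[6] mem=[16,0,0,0]
After op 6 (RCL M0): stack=[6,16] mem=[16,0,0,0]
After op 7 (*): stack=[96] mem=[16,0,0,0]
After op 8 (push 12): stack=[96,12] mem=[16,0,0,0]
After op 9 (STO M3): stack=[96] mem=[16,0,0,12]
After op 10 (pop): stack=[empty] mem=[16,0,0,12]
After op 11 (RCL M0): stack=[16] mem=[16,0,0,12]
After op 12 (push 6): stack=[16,6] mem=[16,0,0,12]
After op 13 (STO M2): stack=[16] mem=[16,0,6,12]
After op 14 (push 7): stack=[16,7] mem=[16,0,6,12]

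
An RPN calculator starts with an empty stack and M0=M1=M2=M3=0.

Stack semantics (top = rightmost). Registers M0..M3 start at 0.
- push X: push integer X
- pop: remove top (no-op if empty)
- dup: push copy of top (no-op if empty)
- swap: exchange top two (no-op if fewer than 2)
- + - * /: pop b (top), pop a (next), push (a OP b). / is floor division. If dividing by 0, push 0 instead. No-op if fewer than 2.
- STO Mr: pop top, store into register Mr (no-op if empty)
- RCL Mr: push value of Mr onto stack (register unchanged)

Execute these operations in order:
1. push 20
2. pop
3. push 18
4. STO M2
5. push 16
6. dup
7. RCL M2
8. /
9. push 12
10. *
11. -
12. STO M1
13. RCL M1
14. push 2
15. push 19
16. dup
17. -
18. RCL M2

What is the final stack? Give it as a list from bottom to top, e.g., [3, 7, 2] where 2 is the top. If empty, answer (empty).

Answer: [16, 2, 0, 18]

Derivation:
After op 1 (push 20): stack=[20] mem=[0,0,0,0]
After op 2 (pop): stack=[empty] mem=[0,0,0,0]
After op 3 (push 18): stack=[18] mem=[0,0,0,0]
After op 4 (STO M2): stack=[empty] mem=[0,0,18,0]
After op 5 (push 16): stack=[16] mem=[0,0,18,0]
After op 6 (dup): stack=[16,16] mem=[0,0,18,0]
After op 7 (RCL M2): stack=[16,16,18] mem=[0,0,18,0]
After op 8 (/): stack=[16,0] mem=[0,0,18,0]
After op 9 (push 12): stack=[16,0,12] mem=[0,0,18,0]
After op 10 (*): stack=[16,0] mem=[0,0,18,0]
After op 11 (-): stack=[16] mem=[0,0,18,0]
After op 12 (STO M1): stack=[empty] mem=[0,16,18,0]
After op 13 (RCL M1): stack=[16] mem=[0,16,18,0]
After op 14 (push 2): stack=[16,2] mem=[0,16,18,0]
After op 15 (push 19): stack=[16,2,19] mem=[0,16,18,0]
After op 16 (dup): stack=[16,2,19,19] mem=[0,16,18,0]
After op 17 (-): stack=[16,2,0] mem=[0,16,18,0]
After op 18 (RCL M2): stack=[16,2,0,18] mem=[0,16,18,0]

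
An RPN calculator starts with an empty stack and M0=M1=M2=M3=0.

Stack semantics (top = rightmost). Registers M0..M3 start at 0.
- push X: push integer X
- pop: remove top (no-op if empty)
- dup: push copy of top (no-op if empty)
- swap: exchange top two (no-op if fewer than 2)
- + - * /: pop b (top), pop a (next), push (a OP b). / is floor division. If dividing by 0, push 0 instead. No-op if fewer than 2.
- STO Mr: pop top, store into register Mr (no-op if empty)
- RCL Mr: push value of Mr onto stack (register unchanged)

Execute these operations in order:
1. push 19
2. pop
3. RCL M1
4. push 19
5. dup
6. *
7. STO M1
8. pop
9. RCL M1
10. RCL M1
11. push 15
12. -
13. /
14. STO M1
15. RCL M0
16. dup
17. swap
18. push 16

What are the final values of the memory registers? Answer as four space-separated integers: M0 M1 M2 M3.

After op 1 (push 19): stack=[19] mem=[0,0,0,0]
After op 2 (pop): stack=[empty] mem=[0,0,0,0]
After op 3 (RCL M1): stack=[0] mem=[0,0,0,0]
After op 4 (push 19): stack=[0,19] mem=[0,0,0,0]
After op 5 (dup): stack=[0,19,19] mem=[0,0,0,0]
After op 6 (*): stack=[0,361] mem=[0,0,0,0]
After op 7 (STO M1): stack=[0] mem=[0,361,0,0]
After op 8 (pop): stack=[empty] mem=[0,361,0,0]
After op 9 (RCL M1): stack=[361] mem=[0,361,0,0]
After op 10 (RCL M1): stack=[361,361] mem=[0,361,0,0]
After op 11 (push 15): stack=[361,361,15] mem=[0,361,0,0]
After op 12 (-): stack=[361,346] mem=[0,361,0,0]
After op 13 (/): stack=[1] mem=[0,361,0,0]
After op 14 (STO M1): stack=[empty] mem=[0,1,0,0]
After op 15 (RCL M0): stack=[0] mem=[0,1,0,0]
After op 16 (dup): stack=[0,0] mem=[0,1,0,0]
After op 17 (swap): stack=[0,0] mem=[0,1,0,0]
After op 18 (push 16): stack=[0,0,16] mem=[0,1,0,0]

Answer: 0 1 0 0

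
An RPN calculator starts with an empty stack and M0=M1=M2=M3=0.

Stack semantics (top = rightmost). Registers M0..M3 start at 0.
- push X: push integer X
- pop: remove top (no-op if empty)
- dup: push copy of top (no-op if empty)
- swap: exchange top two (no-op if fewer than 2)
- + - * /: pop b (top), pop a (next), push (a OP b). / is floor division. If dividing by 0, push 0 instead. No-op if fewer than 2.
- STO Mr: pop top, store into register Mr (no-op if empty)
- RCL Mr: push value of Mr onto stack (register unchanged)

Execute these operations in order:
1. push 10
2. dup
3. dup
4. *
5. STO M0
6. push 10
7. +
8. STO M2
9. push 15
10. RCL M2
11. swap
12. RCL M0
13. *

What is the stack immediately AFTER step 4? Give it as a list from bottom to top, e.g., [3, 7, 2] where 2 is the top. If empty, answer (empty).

After op 1 (push 10): stack=[10] mem=[0,0,0,0]
After op 2 (dup): stack=[10,10] mem=[0,0,0,0]
After op 3 (dup): stack=[10,10,10] mem=[0,0,0,0]
After op 4 (*): stack=[10,100] mem=[0,0,0,0]

[10, 100]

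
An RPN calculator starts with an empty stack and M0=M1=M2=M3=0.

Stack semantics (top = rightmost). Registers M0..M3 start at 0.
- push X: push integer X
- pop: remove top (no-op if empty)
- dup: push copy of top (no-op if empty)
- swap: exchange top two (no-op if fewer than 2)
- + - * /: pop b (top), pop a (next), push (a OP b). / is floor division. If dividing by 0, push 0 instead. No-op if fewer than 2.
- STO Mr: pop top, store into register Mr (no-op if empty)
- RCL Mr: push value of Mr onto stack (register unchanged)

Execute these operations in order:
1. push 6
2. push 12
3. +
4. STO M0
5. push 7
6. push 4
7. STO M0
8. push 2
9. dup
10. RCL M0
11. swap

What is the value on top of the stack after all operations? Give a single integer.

Answer: 2

Derivation:
After op 1 (push 6): stack=[6] mem=[0,0,0,0]
After op 2 (push 12): stack=[6,12] mem=[0,0,0,0]
After op 3 (+): stack=[18] mem=[0,0,0,0]
After op 4 (STO M0): stack=[empty] mem=[18,0,0,0]
After op 5 (push 7): stack=[7] mem=[18,0,0,0]
After op 6 (push 4): stack=[7,4] mem=[18,0,0,0]
After op 7 (STO M0): stack=[7] mem=[4,0,0,0]
After op 8 (push 2): stack=[7,2] mem=[4,0,0,0]
After op 9 (dup): stack=[7,2,2] mem=[4,0,0,0]
After op 10 (RCL M0): stack=[7,2,2,4] mem=[4,0,0,0]
After op 11 (swap): stack=[7,2,4,2] mem=[4,0,0,0]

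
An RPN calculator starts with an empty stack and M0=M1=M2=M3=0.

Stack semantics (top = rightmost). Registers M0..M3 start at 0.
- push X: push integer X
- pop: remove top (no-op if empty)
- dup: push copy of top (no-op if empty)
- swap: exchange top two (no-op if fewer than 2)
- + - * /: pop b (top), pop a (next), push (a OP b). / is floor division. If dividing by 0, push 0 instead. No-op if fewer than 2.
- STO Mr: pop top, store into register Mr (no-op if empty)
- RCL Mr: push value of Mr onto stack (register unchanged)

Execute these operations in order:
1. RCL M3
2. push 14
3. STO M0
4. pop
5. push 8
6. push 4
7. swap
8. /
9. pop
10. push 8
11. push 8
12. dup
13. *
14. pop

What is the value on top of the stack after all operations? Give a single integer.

Answer: 8

Derivation:
After op 1 (RCL M3): stack=[0] mem=[0,0,0,0]
After op 2 (push 14): stack=[0,14] mem=[0,0,0,0]
After op 3 (STO M0): stack=[0] mem=[14,0,0,0]
After op 4 (pop): stack=[empty] mem=[14,0,0,0]
After op 5 (push 8): stack=[8] mem=[14,0,0,0]
After op 6 (push 4): stack=[8,4] mem=[14,0,0,0]
After op 7 (swap): stack=[4,8] mem=[14,0,0,0]
After op 8 (/): stack=[0] mem=[14,0,0,0]
After op 9 (pop): stack=[empty] mem=[14,0,0,0]
After op 10 (push 8): stack=[8] mem=[14,0,0,0]
After op 11 (push 8): stack=[8,8] mem=[14,0,0,0]
After op 12 (dup): stack=[8,8,8] mem=[14,0,0,0]
After op 13 (*): stack=[8,64] mem=[14,0,0,0]
After op 14 (pop): stack=[8] mem=[14,0,0,0]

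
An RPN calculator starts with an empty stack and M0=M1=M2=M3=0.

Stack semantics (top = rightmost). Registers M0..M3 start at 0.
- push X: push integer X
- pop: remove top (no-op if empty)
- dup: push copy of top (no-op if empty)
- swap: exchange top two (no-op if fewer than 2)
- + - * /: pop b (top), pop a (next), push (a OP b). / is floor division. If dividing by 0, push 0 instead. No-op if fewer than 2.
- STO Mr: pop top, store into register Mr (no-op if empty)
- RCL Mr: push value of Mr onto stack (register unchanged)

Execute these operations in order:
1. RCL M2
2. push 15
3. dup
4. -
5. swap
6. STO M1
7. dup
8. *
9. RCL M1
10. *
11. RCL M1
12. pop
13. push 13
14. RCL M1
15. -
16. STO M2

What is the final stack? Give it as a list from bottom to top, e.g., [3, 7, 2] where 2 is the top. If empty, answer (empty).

After op 1 (RCL M2): stack=[0] mem=[0,0,0,0]
After op 2 (push 15): stack=[0,15] mem=[0,0,0,0]
After op 3 (dup): stack=[0,15,15] mem=[0,0,0,0]
After op 4 (-): stack=[0,0] mem=[0,0,0,0]
After op 5 (swap): stack=[0,0] mem=[0,0,0,0]
After op 6 (STO M1): stack=[0] mem=[0,0,0,0]
After op 7 (dup): stack=[0,0] mem=[0,0,0,0]
After op 8 (*): stack=[0] mem=[0,0,0,0]
After op 9 (RCL M1): stack=[0,0] mem=[0,0,0,0]
After op 10 (*): stack=[0] mem=[0,0,0,0]
After op 11 (RCL M1): stack=[0,0] mem=[0,0,0,0]
After op 12 (pop): stack=[0] mem=[0,0,0,0]
After op 13 (push 13): stack=[0,13] mem=[0,0,0,0]
After op 14 (RCL M1): stack=[0,13,0] mem=[0,0,0,0]
After op 15 (-): stack=[0,13] mem=[0,0,0,0]
After op 16 (STO M2): stack=[0] mem=[0,0,13,0]

Answer: [0]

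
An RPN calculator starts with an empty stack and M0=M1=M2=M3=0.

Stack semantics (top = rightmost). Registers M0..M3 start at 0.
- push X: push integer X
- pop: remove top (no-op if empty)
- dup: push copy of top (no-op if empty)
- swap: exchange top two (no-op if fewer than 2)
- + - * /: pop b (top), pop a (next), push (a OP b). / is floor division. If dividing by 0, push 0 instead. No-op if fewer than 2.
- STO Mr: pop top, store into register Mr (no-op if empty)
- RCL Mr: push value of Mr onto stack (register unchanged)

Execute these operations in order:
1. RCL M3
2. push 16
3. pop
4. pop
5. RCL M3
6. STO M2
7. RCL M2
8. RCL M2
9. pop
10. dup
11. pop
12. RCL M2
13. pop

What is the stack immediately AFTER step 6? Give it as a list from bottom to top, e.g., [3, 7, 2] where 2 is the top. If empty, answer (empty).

After op 1 (RCL M3): stack=[0] mem=[0,0,0,0]
After op 2 (push 16): stack=[0,16] mem=[0,0,0,0]
After op 3 (pop): stack=[0] mem=[0,0,0,0]
After op 4 (pop): stack=[empty] mem=[0,0,0,0]
After op 5 (RCL M3): stack=[0] mem=[0,0,0,0]
After op 6 (STO M2): stack=[empty] mem=[0,0,0,0]

(empty)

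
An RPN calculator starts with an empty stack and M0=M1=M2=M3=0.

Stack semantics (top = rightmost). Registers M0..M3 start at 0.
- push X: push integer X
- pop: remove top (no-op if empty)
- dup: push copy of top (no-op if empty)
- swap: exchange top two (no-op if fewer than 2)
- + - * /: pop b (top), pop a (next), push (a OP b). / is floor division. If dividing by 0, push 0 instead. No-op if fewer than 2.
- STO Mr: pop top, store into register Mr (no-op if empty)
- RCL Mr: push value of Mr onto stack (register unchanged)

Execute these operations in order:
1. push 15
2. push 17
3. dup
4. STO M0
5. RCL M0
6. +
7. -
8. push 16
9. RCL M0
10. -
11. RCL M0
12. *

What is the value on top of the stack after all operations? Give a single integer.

After op 1 (push 15): stack=[15] mem=[0,0,0,0]
After op 2 (push 17): stack=[15,17] mem=[0,0,0,0]
After op 3 (dup): stack=[15,17,17] mem=[0,0,0,0]
After op 4 (STO M0): stack=[15,17] mem=[17,0,0,0]
After op 5 (RCL M0): stack=[15,17,17] mem=[17,0,0,0]
After op 6 (+): stack=[15,34] mem=[17,0,0,0]
After op 7 (-): stack=[-19] mem=[17,0,0,0]
After op 8 (push 16): stack=[-19,16] mem=[17,0,0,0]
After op 9 (RCL M0): stack=[-19,16,17] mem=[17,0,0,0]
After op 10 (-): stack=[-19,-1] mem=[17,0,0,0]
After op 11 (RCL M0): stack=[-19,-1,17] mem=[17,0,0,0]
After op 12 (*): stack=[-19,-17] mem=[17,0,0,0]

Answer: -17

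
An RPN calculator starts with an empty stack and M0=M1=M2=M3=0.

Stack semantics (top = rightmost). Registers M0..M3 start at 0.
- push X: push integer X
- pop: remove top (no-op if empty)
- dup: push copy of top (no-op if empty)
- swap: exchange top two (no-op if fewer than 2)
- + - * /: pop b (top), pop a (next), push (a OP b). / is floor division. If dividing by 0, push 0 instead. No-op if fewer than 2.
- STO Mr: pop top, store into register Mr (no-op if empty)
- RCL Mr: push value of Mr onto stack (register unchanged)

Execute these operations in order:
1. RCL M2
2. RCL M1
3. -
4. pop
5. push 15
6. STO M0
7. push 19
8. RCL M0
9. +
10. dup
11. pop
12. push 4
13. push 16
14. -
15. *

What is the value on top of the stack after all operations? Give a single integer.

After op 1 (RCL M2): stack=[0] mem=[0,0,0,0]
After op 2 (RCL M1): stack=[0,0] mem=[0,0,0,0]
After op 3 (-): stack=[0] mem=[0,0,0,0]
After op 4 (pop): stack=[empty] mem=[0,0,0,0]
After op 5 (push 15): stack=[15] mem=[0,0,0,0]
After op 6 (STO M0): stack=[empty] mem=[15,0,0,0]
After op 7 (push 19): stack=[19] mem=[15,0,0,0]
After op 8 (RCL M0): stack=[19,15] mem=[15,0,0,0]
After op 9 (+): stack=[34] mem=[15,0,0,0]
After op 10 (dup): stack=[34,34] mem=[15,0,0,0]
After op 11 (pop): stack=[34] mem=[15,0,0,0]
After op 12 (push 4): stack=[34,4] mem=[15,0,0,0]
After op 13 (push 16): stack=[34,4,16] mem=[15,0,0,0]
After op 14 (-): stack=[34,-12] mem=[15,0,0,0]
After op 15 (*): stack=[-408] mem=[15,0,0,0]

Answer: -408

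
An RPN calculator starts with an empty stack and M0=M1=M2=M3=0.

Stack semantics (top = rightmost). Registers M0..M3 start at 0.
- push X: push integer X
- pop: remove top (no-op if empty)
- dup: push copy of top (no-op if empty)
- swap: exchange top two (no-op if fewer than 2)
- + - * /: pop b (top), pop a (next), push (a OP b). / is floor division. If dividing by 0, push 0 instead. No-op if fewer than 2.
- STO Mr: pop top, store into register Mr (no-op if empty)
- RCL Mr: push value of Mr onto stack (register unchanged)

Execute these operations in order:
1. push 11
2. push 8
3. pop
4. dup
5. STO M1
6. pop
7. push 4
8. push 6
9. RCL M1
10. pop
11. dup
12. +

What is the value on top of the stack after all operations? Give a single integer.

After op 1 (push 11): stack=[11] mem=[0,0,0,0]
After op 2 (push 8): stack=[11,8] mem=[0,0,0,0]
After op 3 (pop): stack=[11] mem=[0,0,0,0]
After op 4 (dup): stack=[11,11] mem=[0,0,0,0]
After op 5 (STO M1): stack=[11] mem=[0,11,0,0]
After op 6 (pop): stack=[empty] mem=[0,11,0,0]
After op 7 (push 4): stack=[4] mem=[0,11,0,0]
After op 8 (push 6): stack=[4,6] mem=[0,11,0,0]
After op 9 (RCL M1): stack=[4,6,11] mem=[0,11,0,0]
After op 10 (pop): stack=[4,6] mem=[0,11,0,0]
After op 11 (dup): stack=[4,6,6] mem=[0,11,0,0]
After op 12 (+): stack=[4,12] mem=[0,11,0,0]

Answer: 12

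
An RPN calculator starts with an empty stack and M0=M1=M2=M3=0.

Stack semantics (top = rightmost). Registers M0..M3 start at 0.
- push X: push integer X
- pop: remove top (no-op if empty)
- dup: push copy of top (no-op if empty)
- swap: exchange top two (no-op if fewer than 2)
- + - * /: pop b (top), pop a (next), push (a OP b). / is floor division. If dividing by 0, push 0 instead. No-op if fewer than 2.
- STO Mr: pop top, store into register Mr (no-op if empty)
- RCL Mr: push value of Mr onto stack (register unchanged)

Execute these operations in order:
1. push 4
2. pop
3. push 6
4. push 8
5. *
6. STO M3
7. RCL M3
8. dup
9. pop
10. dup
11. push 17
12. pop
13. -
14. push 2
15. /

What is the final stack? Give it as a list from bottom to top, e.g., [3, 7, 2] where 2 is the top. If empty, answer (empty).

Answer: [0]

Derivation:
After op 1 (push 4): stack=[4] mem=[0,0,0,0]
After op 2 (pop): stack=[empty] mem=[0,0,0,0]
After op 3 (push 6): stack=[6] mem=[0,0,0,0]
After op 4 (push 8): stack=[6,8] mem=[0,0,0,0]
After op 5 (*): stack=[48] mem=[0,0,0,0]
After op 6 (STO M3): stack=[empty] mem=[0,0,0,48]
After op 7 (RCL M3): stack=[48] mem=[0,0,0,48]
After op 8 (dup): stack=[48,48] mem=[0,0,0,48]
After op 9 (pop): stack=[48] mem=[0,0,0,48]
After op 10 (dup): stack=[48,48] mem=[0,0,0,48]
After op 11 (push 17): stack=[48,48,17] mem=[0,0,0,48]
After op 12 (pop): stack=[48,48] mem=[0,0,0,48]
After op 13 (-): stack=[0] mem=[0,0,0,48]
After op 14 (push 2): stack=[0,2] mem=[0,0,0,48]
After op 15 (/): stack=[0] mem=[0,0,0,48]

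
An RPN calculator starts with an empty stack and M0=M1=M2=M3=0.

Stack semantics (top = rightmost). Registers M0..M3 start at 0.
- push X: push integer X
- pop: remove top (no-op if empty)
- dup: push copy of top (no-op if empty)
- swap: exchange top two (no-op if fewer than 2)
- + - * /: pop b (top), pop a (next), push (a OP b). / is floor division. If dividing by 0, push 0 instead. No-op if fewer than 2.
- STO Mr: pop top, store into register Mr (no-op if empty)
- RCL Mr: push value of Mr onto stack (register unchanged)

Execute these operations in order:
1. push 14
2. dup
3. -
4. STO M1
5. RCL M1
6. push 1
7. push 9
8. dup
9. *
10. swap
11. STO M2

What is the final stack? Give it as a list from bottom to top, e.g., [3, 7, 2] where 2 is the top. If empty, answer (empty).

After op 1 (push 14): stack=[14] mem=[0,0,0,0]
After op 2 (dup): stack=[14,14] mem=[0,0,0,0]
After op 3 (-): stack=[0] mem=[0,0,0,0]
After op 4 (STO M1): stack=[empty] mem=[0,0,0,0]
After op 5 (RCL M1): stack=[0] mem=[0,0,0,0]
After op 6 (push 1): stack=[0,1] mem=[0,0,0,0]
After op 7 (push 9): stack=[0,1,9] mem=[0,0,0,0]
After op 8 (dup): stack=[0,1,9,9] mem=[0,0,0,0]
After op 9 (*): stack=[0,1,81] mem=[0,0,0,0]
After op 10 (swap): stack=[0,81,1] mem=[0,0,0,0]
After op 11 (STO M2): stack=[0,81] mem=[0,0,1,0]

Answer: [0, 81]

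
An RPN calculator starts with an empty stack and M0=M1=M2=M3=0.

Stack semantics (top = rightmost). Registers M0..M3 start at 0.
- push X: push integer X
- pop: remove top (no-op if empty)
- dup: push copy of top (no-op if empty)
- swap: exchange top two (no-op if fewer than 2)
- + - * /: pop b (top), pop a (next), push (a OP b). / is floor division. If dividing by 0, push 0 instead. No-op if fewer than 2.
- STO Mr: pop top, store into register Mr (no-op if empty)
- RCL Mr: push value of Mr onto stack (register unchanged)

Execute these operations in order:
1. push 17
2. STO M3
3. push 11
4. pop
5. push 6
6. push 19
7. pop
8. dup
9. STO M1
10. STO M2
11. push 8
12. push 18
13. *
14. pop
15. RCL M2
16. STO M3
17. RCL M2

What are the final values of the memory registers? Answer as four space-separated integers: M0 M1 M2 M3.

Answer: 0 6 6 6

Derivation:
After op 1 (push 17): stack=[17] mem=[0,0,0,0]
After op 2 (STO M3): stack=[empty] mem=[0,0,0,17]
After op 3 (push 11): stack=[11] mem=[0,0,0,17]
After op 4 (pop): stack=[empty] mem=[0,0,0,17]
After op 5 (push 6): stack=[6] mem=[0,0,0,17]
After op 6 (push 19): stack=[6,19] mem=[0,0,0,17]
After op 7 (pop): stack=[6] mem=[0,0,0,17]
After op 8 (dup): stack=[6,6] mem=[0,0,0,17]
After op 9 (STO M1): stack=[6] mem=[0,6,0,17]
After op 10 (STO M2): stack=[empty] mem=[0,6,6,17]
After op 11 (push 8): stack=[8] mem=[0,6,6,17]
After op 12 (push 18): stack=[8,18] mem=[0,6,6,17]
After op 13 (*): stack=[144] mem=[0,6,6,17]
After op 14 (pop): stack=[empty] mem=[0,6,6,17]
After op 15 (RCL M2): stack=[6] mem=[0,6,6,17]
After op 16 (STO M3): stack=[empty] mem=[0,6,6,6]
After op 17 (RCL M2): stack=[6] mem=[0,6,6,6]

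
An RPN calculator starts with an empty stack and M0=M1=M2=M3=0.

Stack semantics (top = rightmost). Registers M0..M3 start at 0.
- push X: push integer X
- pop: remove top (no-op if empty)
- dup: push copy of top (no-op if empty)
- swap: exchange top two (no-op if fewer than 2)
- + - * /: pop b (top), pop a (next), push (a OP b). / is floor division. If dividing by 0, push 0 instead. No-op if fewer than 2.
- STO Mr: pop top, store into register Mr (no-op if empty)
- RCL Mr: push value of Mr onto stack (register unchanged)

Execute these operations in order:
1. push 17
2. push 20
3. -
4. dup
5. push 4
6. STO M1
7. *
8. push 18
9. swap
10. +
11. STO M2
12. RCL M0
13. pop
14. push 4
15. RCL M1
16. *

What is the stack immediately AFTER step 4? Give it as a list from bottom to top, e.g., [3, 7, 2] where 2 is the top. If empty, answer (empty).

After op 1 (push 17): stack=[17] mem=[0,0,0,0]
After op 2 (push 20): stack=[17,20] mem=[0,0,0,0]
After op 3 (-): stack=[-3] mem=[0,0,0,0]
After op 4 (dup): stack=[-3,-3] mem=[0,0,0,0]

[-3, -3]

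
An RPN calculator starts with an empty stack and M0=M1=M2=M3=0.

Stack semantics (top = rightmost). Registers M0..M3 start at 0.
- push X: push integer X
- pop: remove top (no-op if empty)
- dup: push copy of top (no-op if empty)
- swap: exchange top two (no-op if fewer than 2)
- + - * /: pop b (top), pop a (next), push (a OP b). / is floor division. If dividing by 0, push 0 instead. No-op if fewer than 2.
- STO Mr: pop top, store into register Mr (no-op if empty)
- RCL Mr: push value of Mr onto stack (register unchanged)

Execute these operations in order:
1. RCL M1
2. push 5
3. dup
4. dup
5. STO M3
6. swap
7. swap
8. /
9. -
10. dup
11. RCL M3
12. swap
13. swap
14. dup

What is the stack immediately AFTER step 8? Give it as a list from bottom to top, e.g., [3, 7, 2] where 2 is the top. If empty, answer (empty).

After op 1 (RCL M1): stack=[0] mem=[0,0,0,0]
After op 2 (push 5): stack=[0,5] mem=[0,0,0,0]
After op 3 (dup): stack=[0,5,5] mem=[0,0,0,0]
After op 4 (dup): stack=[0,5,5,5] mem=[0,0,0,0]
After op 5 (STO M3): stack=[0,5,5] mem=[0,0,0,5]
After op 6 (swap): stack=[0,5,5] mem=[0,0,0,5]
After op 7 (swap): stack=[0,5,5] mem=[0,0,0,5]
After op 8 (/): stack=[0,1] mem=[0,0,0,5]

[0, 1]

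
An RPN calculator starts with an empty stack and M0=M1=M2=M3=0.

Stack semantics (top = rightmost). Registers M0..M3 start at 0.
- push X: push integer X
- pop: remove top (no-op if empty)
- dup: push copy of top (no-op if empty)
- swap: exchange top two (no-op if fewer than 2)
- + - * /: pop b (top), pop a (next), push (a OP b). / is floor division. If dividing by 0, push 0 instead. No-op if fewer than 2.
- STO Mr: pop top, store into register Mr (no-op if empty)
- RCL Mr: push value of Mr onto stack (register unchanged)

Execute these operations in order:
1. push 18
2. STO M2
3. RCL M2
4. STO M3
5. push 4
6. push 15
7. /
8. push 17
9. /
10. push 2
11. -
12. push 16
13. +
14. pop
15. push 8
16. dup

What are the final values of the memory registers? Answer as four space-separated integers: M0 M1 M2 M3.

Answer: 0 0 18 18

Derivation:
After op 1 (push 18): stack=[18] mem=[0,0,0,0]
After op 2 (STO M2): stack=[empty] mem=[0,0,18,0]
After op 3 (RCL M2): stack=[18] mem=[0,0,18,0]
After op 4 (STO M3): stack=[empty] mem=[0,0,18,18]
After op 5 (push 4): stack=[4] mem=[0,0,18,18]
After op 6 (push 15): stack=[4,15] mem=[0,0,18,18]
After op 7 (/): stack=[0] mem=[0,0,18,18]
After op 8 (push 17): stack=[0,17] mem=[0,0,18,18]
After op 9 (/): stack=[0] mem=[0,0,18,18]
After op 10 (push 2): stack=[0,2] mem=[0,0,18,18]
After op 11 (-): stack=[-2] mem=[0,0,18,18]
After op 12 (push 16): stack=[-2,16] mem=[0,0,18,18]
After op 13 (+): stack=[14] mem=[0,0,18,18]
After op 14 (pop): stack=[empty] mem=[0,0,18,18]
After op 15 (push 8): stack=[8] mem=[0,0,18,18]
After op 16 (dup): stack=[8,8] mem=[0,0,18,18]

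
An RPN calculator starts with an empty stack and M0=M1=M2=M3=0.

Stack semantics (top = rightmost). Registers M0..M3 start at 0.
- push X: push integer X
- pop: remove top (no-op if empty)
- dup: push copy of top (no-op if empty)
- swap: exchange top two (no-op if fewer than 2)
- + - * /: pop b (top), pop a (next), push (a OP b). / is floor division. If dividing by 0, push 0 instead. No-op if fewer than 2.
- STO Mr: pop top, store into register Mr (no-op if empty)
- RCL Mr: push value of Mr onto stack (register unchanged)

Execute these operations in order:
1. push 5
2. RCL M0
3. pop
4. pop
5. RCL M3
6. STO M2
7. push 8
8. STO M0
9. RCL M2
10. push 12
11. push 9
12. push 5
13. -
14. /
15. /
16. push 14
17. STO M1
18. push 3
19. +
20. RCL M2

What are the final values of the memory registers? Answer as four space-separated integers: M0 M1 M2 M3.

Answer: 8 14 0 0

Derivation:
After op 1 (push 5): stack=[5] mem=[0,0,0,0]
After op 2 (RCL M0): stack=[5,0] mem=[0,0,0,0]
After op 3 (pop): stack=[5] mem=[0,0,0,0]
After op 4 (pop): stack=[empty] mem=[0,0,0,0]
After op 5 (RCL M3): stack=[0] mem=[0,0,0,0]
After op 6 (STO M2): stack=[empty] mem=[0,0,0,0]
After op 7 (push 8): stack=[8] mem=[0,0,0,0]
After op 8 (STO M0): stack=[empty] mem=[8,0,0,0]
After op 9 (RCL M2): stack=[0] mem=[8,0,0,0]
After op 10 (push 12): stack=[0,12] mem=[8,0,0,0]
After op 11 (push 9): stack=[0,12,9] mem=[8,0,0,0]
After op 12 (push 5): stack=[0,12,9,5] mem=[8,0,0,0]
After op 13 (-): stack=[0,12,4] mem=[8,0,0,0]
After op 14 (/): stack=[0,3] mem=[8,0,0,0]
After op 15 (/): stack=[0] mem=[8,0,0,0]
After op 16 (push 14): stack=[0,14] mem=[8,0,0,0]
After op 17 (STO M1): stack=[0] mem=[8,14,0,0]
After op 18 (push 3): stack=[0,3] mem=[8,14,0,0]
After op 19 (+): stack=[3] mem=[8,14,0,0]
After op 20 (RCL M2): stack=[3,0] mem=[8,14,0,0]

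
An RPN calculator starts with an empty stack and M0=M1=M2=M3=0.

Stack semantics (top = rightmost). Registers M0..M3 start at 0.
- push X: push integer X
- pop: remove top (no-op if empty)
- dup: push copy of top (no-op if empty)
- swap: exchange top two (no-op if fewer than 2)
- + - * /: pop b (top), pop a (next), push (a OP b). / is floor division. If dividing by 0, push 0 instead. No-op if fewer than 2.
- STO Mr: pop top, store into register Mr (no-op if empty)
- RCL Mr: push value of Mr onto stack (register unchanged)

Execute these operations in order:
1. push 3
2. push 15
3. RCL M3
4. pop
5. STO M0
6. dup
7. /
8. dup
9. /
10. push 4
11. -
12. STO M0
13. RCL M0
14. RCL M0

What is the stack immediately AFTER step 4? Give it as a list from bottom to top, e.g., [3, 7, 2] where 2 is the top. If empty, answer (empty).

After op 1 (push 3): stack=[3] mem=[0,0,0,0]
After op 2 (push 15): stack=[3,15] mem=[0,0,0,0]
After op 3 (RCL M3): stack=[3,15,0] mem=[0,0,0,0]
After op 4 (pop): stack=[3,15] mem=[0,0,0,0]

[3, 15]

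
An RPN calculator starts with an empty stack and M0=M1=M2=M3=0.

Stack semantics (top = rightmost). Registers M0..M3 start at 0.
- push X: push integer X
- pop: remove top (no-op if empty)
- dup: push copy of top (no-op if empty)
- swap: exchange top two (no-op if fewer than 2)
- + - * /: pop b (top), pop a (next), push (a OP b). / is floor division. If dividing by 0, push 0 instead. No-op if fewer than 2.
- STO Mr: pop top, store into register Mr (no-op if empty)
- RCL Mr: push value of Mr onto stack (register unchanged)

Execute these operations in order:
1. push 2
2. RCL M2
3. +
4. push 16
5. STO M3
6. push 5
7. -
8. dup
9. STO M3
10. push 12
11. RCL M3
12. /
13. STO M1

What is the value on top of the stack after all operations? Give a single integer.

After op 1 (push 2): stack=[2] mem=[0,0,0,0]
After op 2 (RCL M2): stack=[2,0] mem=[0,0,0,0]
After op 3 (+): stack=[2] mem=[0,0,0,0]
After op 4 (push 16): stack=[2,16] mem=[0,0,0,0]
After op 5 (STO M3): stack=[2] mem=[0,0,0,16]
After op 6 (push 5): stack=[2,5] mem=[0,0,0,16]
After op 7 (-): stack=[-3] mem=[0,0,0,16]
After op 8 (dup): stack=[-3,-3] mem=[0,0,0,16]
After op 9 (STO M3): stack=[-3] mem=[0,0,0,-3]
After op 10 (push 12): stack=[-3,12] mem=[0,0,0,-3]
After op 11 (RCL M3): stack=[-3,12,-3] mem=[0,0,0,-3]
After op 12 (/): stack=[-3,-4] mem=[0,0,0,-3]
After op 13 (STO M1): stack=[-3] mem=[0,-4,0,-3]

Answer: -3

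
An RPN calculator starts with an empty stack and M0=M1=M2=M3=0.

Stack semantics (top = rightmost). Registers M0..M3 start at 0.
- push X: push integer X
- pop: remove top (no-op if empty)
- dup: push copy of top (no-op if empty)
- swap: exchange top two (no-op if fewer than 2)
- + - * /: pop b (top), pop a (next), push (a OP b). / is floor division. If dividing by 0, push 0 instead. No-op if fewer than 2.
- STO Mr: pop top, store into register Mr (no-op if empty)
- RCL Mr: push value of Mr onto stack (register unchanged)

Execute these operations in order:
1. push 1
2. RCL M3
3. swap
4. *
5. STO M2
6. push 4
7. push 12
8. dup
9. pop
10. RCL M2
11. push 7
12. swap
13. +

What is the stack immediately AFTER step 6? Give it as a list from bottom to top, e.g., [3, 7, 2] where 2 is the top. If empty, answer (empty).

After op 1 (push 1): stack=[1] mem=[0,0,0,0]
After op 2 (RCL M3): stack=[1,0] mem=[0,0,0,0]
After op 3 (swap): stack=[0,1] mem=[0,0,0,0]
After op 4 (*): stack=[0] mem=[0,0,0,0]
After op 5 (STO M2): stack=[empty] mem=[0,0,0,0]
After op 6 (push 4): stack=[4] mem=[0,0,0,0]

[4]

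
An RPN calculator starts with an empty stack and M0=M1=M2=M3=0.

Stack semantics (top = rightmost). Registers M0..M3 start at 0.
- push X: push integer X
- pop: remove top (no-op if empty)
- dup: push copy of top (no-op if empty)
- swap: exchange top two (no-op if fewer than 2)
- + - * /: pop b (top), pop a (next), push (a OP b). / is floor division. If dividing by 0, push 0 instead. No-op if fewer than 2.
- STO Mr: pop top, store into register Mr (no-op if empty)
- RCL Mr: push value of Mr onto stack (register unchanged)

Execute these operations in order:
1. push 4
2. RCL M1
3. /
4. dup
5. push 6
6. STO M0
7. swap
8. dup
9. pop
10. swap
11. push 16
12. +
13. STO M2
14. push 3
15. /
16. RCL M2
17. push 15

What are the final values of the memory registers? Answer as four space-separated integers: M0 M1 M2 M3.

Answer: 6 0 16 0

Derivation:
After op 1 (push 4): stack=[4] mem=[0,0,0,0]
After op 2 (RCL M1): stack=[4,0] mem=[0,0,0,0]
After op 3 (/): stack=[0] mem=[0,0,0,0]
After op 4 (dup): stack=[0,0] mem=[0,0,0,0]
After op 5 (push 6): stack=[0,0,6] mem=[0,0,0,0]
After op 6 (STO M0): stack=[0,0] mem=[6,0,0,0]
After op 7 (swap): stack=[0,0] mem=[6,0,0,0]
After op 8 (dup): stack=[0,0,0] mem=[6,0,0,0]
After op 9 (pop): stack=[0,0] mem=[6,0,0,0]
After op 10 (swap): stack=[0,0] mem=[6,0,0,0]
After op 11 (push 16): stack=[0,0,16] mem=[6,0,0,0]
After op 12 (+): stack=[0,16] mem=[6,0,0,0]
After op 13 (STO M2): stack=[0] mem=[6,0,16,0]
After op 14 (push 3): stack=[0,3] mem=[6,0,16,0]
After op 15 (/): stack=[0] mem=[6,0,16,0]
After op 16 (RCL M2): stack=[0,16] mem=[6,0,16,0]
After op 17 (push 15): stack=[0,16,15] mem=[6,0,16,0]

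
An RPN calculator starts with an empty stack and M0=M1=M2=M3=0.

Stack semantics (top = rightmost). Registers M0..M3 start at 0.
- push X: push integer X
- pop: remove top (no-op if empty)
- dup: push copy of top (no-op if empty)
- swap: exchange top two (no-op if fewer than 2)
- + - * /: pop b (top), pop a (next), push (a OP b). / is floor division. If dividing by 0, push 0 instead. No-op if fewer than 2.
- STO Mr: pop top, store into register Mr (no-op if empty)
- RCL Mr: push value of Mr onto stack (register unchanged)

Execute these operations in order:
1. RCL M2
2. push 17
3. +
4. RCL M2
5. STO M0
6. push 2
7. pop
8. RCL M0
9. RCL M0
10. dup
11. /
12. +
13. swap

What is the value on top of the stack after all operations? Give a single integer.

Answer: 17

Derivation:
After op 1 (RCL M2): stack=[0] mem=[0,0,0,0]
After op 2 (push 17): stack=[0,17] mem=[0,0,0,0]
After op 3 (+): stack=[17] mem=[0,0,0,0]
After op 4 (RCL M2): stack=[17,0] mem=[0,0,0,0]
After op 5 (STO M0): stack=[17] mem=[0,0,0,0]
After op 6 (push 2): stack=[17,2] mem=[0,0,0,0]
After op 7 (pop): stack=[17] mem=[0,0,0,0]
After op 8 (RCL M0): stack=[17,0] mem=[0,0,0,0]
After op 9 (RCL M0): stack=[17,0,0] mem=[0,0,0,0]
After op 10 (dup): stack=[17,0,0,0] mem=[0,0,0,0]
After op 11 (/): stack=[17,0,0] mem=[0,0,0,0]
After op 12 (+): stack=[17,0] mem=[0,0,0,0]
After op 13 (swap): stack=[0,17] mem=[0,0,0,0]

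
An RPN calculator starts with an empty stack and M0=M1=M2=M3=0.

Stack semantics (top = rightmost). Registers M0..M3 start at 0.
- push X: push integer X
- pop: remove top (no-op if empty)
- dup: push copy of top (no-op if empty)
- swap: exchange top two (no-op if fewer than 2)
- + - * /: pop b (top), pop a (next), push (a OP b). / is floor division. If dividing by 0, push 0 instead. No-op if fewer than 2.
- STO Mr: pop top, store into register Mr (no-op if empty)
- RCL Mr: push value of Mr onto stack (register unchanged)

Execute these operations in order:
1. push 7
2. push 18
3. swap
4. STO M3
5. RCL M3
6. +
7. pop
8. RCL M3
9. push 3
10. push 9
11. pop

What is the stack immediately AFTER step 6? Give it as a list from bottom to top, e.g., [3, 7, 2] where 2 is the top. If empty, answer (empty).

After op 1 (push 7): stack=[7] mem=[0,0,0,0]
After op 2 (push 18): stack=[7,18] mem=[0,0,0,0]
After op 3 (swap): stack=[18,7] mem=[0,0,0,0]
After op 4 (STO M3): stack=[18] mem=[0,0,0,7]
After op 5 (RCL M3): stack=[18,7] mem=[0,0,0,7]
After op 6 (+): stack=[25] mem=[0,0,0,7]

[25]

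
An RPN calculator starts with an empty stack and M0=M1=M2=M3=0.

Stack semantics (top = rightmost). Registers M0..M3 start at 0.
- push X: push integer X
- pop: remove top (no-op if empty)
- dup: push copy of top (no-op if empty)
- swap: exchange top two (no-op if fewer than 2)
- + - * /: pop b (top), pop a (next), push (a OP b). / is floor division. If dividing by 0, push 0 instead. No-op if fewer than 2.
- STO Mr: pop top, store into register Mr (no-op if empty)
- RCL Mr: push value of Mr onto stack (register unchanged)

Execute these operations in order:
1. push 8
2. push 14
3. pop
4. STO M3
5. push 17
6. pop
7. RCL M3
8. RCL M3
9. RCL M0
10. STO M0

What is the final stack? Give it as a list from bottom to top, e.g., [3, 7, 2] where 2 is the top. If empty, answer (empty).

Answer: [8, 8]

Derivation:
After op 1 (push 8): stack=[8] mem=[0,0,0,0]
After op 2 (push 14): stack=[8,14] mem=[0,0,0,0]
After op 3 (pop): stack=[8] mem=[0,0,0,0]
After op 4 (STO M3): stack=[empty] mem=[0,0,0,8]
After op 5 (push 17): stack=[17] mem=[0,0,0,8]
After op 6 (pop): stack=[empty] mem=[0,0,0,8]
After op 7 (RCL M3): stack=[8] mem=[0,0,0,8]
After op 8 (RCL M3): stack=[8,8] mem=[0,0,0,8]
After op 9 (RCL M0): stack=[8,8,0] mem=[0,0,0,8]
After op 10 (STO M0): stack=[8,8] mem=[0,0,0,8]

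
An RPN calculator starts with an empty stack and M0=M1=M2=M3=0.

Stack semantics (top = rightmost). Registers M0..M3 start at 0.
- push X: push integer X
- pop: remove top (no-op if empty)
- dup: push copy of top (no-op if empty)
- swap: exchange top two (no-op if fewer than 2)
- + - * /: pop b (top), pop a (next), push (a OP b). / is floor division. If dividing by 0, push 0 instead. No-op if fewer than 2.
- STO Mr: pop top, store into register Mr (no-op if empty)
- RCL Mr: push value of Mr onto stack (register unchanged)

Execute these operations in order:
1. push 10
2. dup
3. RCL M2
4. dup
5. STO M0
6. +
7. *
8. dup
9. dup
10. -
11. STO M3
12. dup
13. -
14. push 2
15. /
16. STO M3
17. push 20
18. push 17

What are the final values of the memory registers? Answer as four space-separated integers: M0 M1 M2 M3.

After op 1 (push 10): stack=[10] mem=[0,0,0,0]
After op 2 (dup): stack=[10,10] mem=[0,0,0,0]
After op 3 (RCL M2): stack=[10,10,0] mem=[0,0,0,0]
After op 4 (dup): stack=[10,10,0,0] mem=[0,0,0,0]
After op 5 (STO M0): stack=[10,10,0] mem=[0,0,0,0]
After op 6 (+): stack=[10,10] mem=[0,0,0,0]
After op 7 (*): stack=[100] mem=[0,0,0,0]
After op 8 (dup): stack=[100,100] mem=[0,0,0,0]
After op 9 (dup): stack=[100,100,100] mem=[0,0,0,0]
After op 10 (-): stack=[100,0] mem=[0,0,0,0]
After op 11 (STO M3): stack=[100] mem=[0,0,0,0]
After op 12 (dup): stack=[100,100] mem=[0,0,0,0]
After op 13 (-): stack=[0] mem=[0,0,0,0]
After op 14 (push 2): stack=[0,2] mem=[0,0,0,0]
After op 15 (/): stack=[0] mem=[0,0,0,0]
After op 16 (STO M3): stack=[empty] mem=[0,0,0,0]
After op 17 (push 20): stack=[20] mem=[0,0,0,0]
After op 18 (push 17): stack=[20,17] mem=[0,0,0,0]

Answer: 0 0 0 0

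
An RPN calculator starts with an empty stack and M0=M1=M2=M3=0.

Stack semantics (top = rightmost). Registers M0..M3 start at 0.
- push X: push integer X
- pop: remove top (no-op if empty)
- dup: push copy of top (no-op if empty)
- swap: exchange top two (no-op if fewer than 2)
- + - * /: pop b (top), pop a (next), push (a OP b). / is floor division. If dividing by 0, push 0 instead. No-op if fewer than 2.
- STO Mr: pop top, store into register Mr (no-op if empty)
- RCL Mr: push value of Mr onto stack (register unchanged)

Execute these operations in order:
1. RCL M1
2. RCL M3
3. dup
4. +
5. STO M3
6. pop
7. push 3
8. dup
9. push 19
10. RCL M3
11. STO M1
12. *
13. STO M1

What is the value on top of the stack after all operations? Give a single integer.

Answer: 3

Derivation:
After op 1 (RCL M1): stack=[0] mem=[0,0,0,0]
After op 2 (RCL M3): stack=[0,0] mem=[0,0,0,0]
After op 3 (dup): stack=[0,0,0] mem=[0,0,0,0]
After op 4 (+): stack=[0,0] mem=[0,0,0,0]
After op 5 (STO M3): stack=[0] mem=[0,0,0,0]
After op 6 (pop): stack=[empty] mem=[0,0,0,0]
After op 7 (push 3): stack=[3] mem=[0,0,0,0]
After op 8 (dup): stack=[3,3] mem=[0,0,0,0]
After op 9 (push 19): stack=[3,3,19] mem=[0,0,0,0]
After op 10 (RCL M3): stack=[3,3,19,0] mem=[0,0,0,0]
After op 11 (STO M1): stack=[3,3,19] mem=[0,0,0,0]
After op 12 (*): stack=[3,57] mem=[0,0,0,0]
After op 13 (STO M1): stack=[3] mem=[0,57,0,0]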